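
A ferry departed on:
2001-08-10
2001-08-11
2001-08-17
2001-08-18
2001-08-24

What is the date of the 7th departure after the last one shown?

2001-09-15

Every event lands on a Friday or Saturday (gaps cycle 1, 6, 1, 6).
So the schedule is: every Friday and Saturday.
The following Saturday is 2001-08-25.
The following Friday is 2001-08-31.
Next Saturday: 2001-09-01.
The following Friday is 2001-09-07.
The following Saturday is 2001-09-08.
Next Friday: 2001-09-14.
Next Saturday: 2001-09-15.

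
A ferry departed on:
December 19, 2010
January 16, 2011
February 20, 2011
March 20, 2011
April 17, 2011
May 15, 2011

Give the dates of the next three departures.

June 19, 2011; July 17, 2011; August 21, 2011

These are Sundays at 28- or 35-day spacing (28, 35, 28, 28, 28).
The pattern: 3rd Sunday of the month.
June 2011 — 3rd Sunday is June 19, 2011.
3rd Sunday of July 2011: July 17, 2011.
3rd Sunday of August 2011: August 21, 2011.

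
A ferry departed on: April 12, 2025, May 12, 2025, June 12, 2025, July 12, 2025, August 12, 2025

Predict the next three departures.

September 12, 2025; October 12, 2025; November 12, 2025

Each date is the 12th; the gaps (30, 31, 30, 31) track the month lengths.
The rule is the 12th of each month.
Next: September 2025 → September 12, 2025.
Next: October 2025 → October 12, 2025.
November 2025: November 12, 2025.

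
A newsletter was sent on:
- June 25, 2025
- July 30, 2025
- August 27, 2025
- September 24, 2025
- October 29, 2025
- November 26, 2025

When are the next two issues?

All Wednesdays; the gaps (35, 28, 28, 35, 28) vary with month length.
This is the last Wednesday of each month.
December 2025 ends with Wednesday December 31, 2025.
Last Wednesday of January 2026: January 28, 2026.

December 31, 2025; January 28, 2026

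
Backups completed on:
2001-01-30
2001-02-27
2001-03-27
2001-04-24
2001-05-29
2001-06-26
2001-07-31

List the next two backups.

2001-08-28, 2001-09-25

Every date is a Tuesday; gaps 28, 28, 28, 35, 28, 35 days.
Each is the last Tuesday of its month (at least one falls on the 29th or later, ruling out '4th Tuesday').
Last Tuesday of August 2001: 2001-08-28.
September 2001 ends with Tuesday 2001-09-25.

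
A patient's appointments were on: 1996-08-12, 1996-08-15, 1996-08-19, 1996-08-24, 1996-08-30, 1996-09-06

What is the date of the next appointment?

Intervals are 3, 4, 5, 6, 7 days — an arithmetic progression with common difference 1.
Next gap: 8 days. 1996-09-06 + 8 days = 1996-09-14.

1996-09-14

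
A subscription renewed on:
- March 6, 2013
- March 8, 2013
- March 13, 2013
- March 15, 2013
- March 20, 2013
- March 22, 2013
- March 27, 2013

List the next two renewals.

Every event lands on a Wednesday or Friday (gaps cycle 2, 5, 2, 5, 2, 5).
So the schedule is: every Wednesday and Friday.
The following Friday is March 29, 2013.
Next Wednesday: April 3, 2013.

March 29, 2013; April 3, 2013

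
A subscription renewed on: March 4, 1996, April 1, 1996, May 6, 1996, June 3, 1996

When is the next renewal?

All dates are Mondays, 28, 35, 28 days apart.
Specifically, the 1st Monday of each month.
1st Monday of July 1996: July 1, 1996.

July 1, 1996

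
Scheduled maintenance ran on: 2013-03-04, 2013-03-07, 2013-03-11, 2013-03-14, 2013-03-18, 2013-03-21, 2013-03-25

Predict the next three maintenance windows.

2013-03-28, 2013-04-01, 2013-04-04

Gaps: 3, 4, 3, 4, 3, 4 days — not constant, but cyclic with period 2.
The events fall on every Monday and Thursday.
The following Thursday is 2013-03-28.
Next Monday: 2013-04-01.
The following Thursday is 2013-04-04.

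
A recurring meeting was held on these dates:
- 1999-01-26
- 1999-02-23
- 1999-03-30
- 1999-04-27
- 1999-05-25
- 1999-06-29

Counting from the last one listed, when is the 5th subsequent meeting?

These are Tuesdays with 28, 35, 28, 28, 35-day gaps.
Each is the final Tuesday of its month — 1999-03-30 is past the 28th, so '4th Tuesday' doesn't fit.
Last Tuesday of July 1999: 1999-07-27.
August 1999 ends with Tuesday 1999-08-31.
September 1999 ends with Tuesday 1999-09-28.
Last Tuesday of October 1999: 1999-10-26.
November 1999 ends with Tuesday 1999-11-30.

1999-11-30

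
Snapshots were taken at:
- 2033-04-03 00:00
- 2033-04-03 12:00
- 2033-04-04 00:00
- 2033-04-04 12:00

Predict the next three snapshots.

2033-04-05 00:00, 2033-04-05 12:00, 2033-04-06 00:00

The interval is a steady 12 hours (12, 12, 12).
2033-04-04 12:00 + 12 h = 2033-04-05 00:00.
2033-04-05 00:00 + 12 h = 2033-04-05 12:00.
2033-04-05 12:00 + 12 h = 2033-04-06 00:00.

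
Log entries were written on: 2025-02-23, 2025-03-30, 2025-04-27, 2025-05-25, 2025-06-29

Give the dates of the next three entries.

2025-07-27, 2025-08-31, 2025-09-28

Every date is a Sunday; gaps 35, 28, 28, 35 days.
Each is the last Sunday of its month (at least one falls on the 29th or later, ruling out '4th Sunday').
July 2025 ends with Sunday 2025-07-27.
August 2025 ends with Sunday 2025-08-31.
Last Sunday of September 2025: 2025-09-28.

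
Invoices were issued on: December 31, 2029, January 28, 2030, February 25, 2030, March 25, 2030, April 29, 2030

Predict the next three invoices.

May 27, 2030; June 24, 2030; July 29, 2030

All Mondays; the gaps (28, 28, 28, 35) vary with month length.
This is the last Monday of each month.
Last Monday of May 2030: May 27, 2030.
Last Monday of June 2030: June 24, 2030.
July 2030 ends with Monday July 29, 2030.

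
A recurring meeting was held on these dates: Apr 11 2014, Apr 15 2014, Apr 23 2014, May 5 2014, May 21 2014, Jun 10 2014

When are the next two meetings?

Jul 4 2014, Aug 1 2014

The spacing grows by 4 each time: 4, 8, 12, 16, 20 days.
Next gap: 24 days. Jun 10 2014 + 24 days = Jul 4 2014.
Next gap: 28 days. Jul 4 2014 + 28 days = Aug 1 2014.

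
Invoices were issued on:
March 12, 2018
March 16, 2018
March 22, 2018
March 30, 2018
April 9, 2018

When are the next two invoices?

Intervals are 4, 6, 8, 10 days — an arithmetic progression with common difference 2.
Next gap: 12 days. April 9, 2018 + 12 days = April 21, 2018.
Next gap: 14 days. April 21, 2018 + 14 days = May 5, 2018.

April 21, 2018; May 5, 2018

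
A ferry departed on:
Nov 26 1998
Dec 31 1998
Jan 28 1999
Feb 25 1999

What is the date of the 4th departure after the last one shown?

All Thursdays; the gaps (35, 28, 28) vary with month length.
This is the last Thursday of each month.
March 1999 ends with Thursday Mar 25 1999.
April 1999 ends with Thursday Apr 29 1999.
May 1999 ends with Thursday May 27 1999.
Last Thursday of June 1999: Jun 24 1999.

Jun 24 1999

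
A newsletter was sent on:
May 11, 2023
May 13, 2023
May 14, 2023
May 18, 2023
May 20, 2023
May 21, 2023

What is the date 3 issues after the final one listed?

Gaps: 2, 1, 4, 2, 1 days — not constant, but cyclic with period 3.
The events fall on every Thursday, Saturday and Sunday.
Next Thursday: May 25, 2023.
The following Saturday is May 27, 2023.
Next Sunday: May 28, 2023.

May 28, 2023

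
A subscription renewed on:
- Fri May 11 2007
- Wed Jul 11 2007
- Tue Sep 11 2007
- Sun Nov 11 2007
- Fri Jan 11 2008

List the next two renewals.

Gaps: 61, 62, 61, 61 days — not constant. Every event is on the 11th of the month.
Pattern: the 11th of every 2 months.
Next: March 2008 → Tue Mar 11 2008.
Next: May 2008 → Sun May 11 2008.

Tue Mar 11 2008, Sun May 11 2008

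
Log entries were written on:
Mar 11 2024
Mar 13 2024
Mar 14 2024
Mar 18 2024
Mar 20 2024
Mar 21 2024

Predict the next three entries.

Gaps: 2, 1, 4, 2, 1 days — not constant, but cyclic with period 3.
The events fall on every Monday, Wednesday and Thursday.
The following Monday is Mar 25 2024.
The following Wednesday is Mar 27 2024.
The following Thursday is Mar 28 2024.

Mar 25 2024, Mar 27 2024, Mar 28 2024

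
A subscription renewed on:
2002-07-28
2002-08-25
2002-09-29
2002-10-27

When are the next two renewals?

All Sundays; the gaps (28, 35, 28) vary with month length.
This is the last Sunday of each month.
Last Sunday of November 2002: 2002-11-24.
December 2002 ends with Sunday 2002-12-29.

2002-11-24, 2002-12-29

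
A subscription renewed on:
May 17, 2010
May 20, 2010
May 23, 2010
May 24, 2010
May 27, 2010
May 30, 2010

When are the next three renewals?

May 31, 2010; June 3, 2010; June 6, 2010

Gaps: 3, 3, 1, 3, 3 days — not constant, but cyclic with period 3.
The events fall on every Monday, Thursday and Sunday.
The following Monday is May 31, 2010.
Next Thursday: June 3, 2010.
The following Sunday is June 6, 2010.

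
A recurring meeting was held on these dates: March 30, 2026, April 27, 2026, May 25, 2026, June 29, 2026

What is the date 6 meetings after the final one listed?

Every date is a Monday; gaps 28, 28, 35 days.
Each is the last Monday of its month (at least one falls on the 29th or later, ruling out '4th Monday').
July 2026 ends with Monday July 27, 2026.
August 2026 ends with Monday August 31, 2026.
Last Monday of September 2026: September 28, 2026.
October 2026 ends with Monday October 26, 2026.
Last Monday of November 2026: November 30, 2026.
December 2026 ends with Monday December 28, 2026.

December 28, 2026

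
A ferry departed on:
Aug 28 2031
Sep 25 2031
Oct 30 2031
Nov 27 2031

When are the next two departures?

Every date is a Thursday; gaps 28, 35, 28 days.
Each is the last Thursday of its month (at least one falls on the 29th or later, ruling out '4th Thursday').
December 2031 ends with Thursday Dec 25 2031.
Last Thursday of January 2032: Jan 29 2032.

Dec 25 2031, Jan 29 2032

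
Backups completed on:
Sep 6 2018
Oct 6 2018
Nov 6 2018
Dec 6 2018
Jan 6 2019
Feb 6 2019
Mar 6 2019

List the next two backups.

Apr 6 2019, May 6 2019

Each date is the 6th; the gaps (30, 31, 30, 31, 31, 28) track the month lengths.
The rule is the 6th of each month.
April 2019: Apr 6 2019.
Next: May 2019 → May 6 2019.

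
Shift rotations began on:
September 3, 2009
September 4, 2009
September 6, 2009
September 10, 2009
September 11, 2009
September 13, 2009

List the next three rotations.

The gap pattern 1, 2, 4, 1, 2 repeats every 3 events.
These are the Thursdays, Fridays and Sundays of each week.
The following Thursday is September 17, 2009.
Next Friday: September 18, 2009.
Next Sunday: September 20, 2009.

September 17, 2009; September 18, 2009; September 20, 2009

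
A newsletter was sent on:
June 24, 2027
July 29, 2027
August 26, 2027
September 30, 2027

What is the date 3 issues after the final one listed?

All Thursdays; the gaps (35, 28, 35) vary with month length.
This is the last Thursday of each month.
Last Thursday of October 2027: October 28, 2027.
November 2027 ends with Thursday November 25, 2027.
Last Thursday of December 2027: December 30, 2027.

December 30, 2027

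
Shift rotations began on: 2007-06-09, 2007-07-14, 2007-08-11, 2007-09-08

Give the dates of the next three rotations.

These are Saturdays at 28- or 35-day spacing (35, 28, 28).
The pattern: 2nd Saturday of the month.
October 2007 — 2nd Saturday is 2007-10-13.
November 2007 — 2nd Saturday is 2007-11-10.
2nd Saturday of December 2007: 2007-12-08.

2007-10-13, 2007-11-10, 2007-12-08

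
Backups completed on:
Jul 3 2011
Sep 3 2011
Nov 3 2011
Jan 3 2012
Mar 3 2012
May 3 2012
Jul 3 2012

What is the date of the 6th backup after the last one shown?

Jul 3 2013

Gaps: 62, 61, 61, 60, 61, 61 days — not constant. Every event is on the 3rd of the month.
Pattern: the 3rd of every 2 months.
September 2012: Sep 3 2012.
Next: November 2012 → Nov 3 2012.
January 2013: Jan 3 2013.
March 2013: Mar 3 2013.
May 2013: May 3 2013.
Next: July 2013 → Jul 3 2013.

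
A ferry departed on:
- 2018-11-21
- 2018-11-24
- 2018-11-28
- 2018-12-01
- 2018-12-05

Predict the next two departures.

Every event lands on a Wednesday or Saturday (gaps cycle 3, 4, 3, 4).
So the schedule is: every Wednesday and Saturday.
Next Saturday: 2018-12-08.
Next Wednesday: 2018-12-12.

2018-12-08, 2018-12-12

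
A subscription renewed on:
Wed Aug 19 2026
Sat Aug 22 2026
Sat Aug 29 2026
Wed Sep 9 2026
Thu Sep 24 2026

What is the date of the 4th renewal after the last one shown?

Gaps: 3, 7, 11, 15 days — each gap is 4 larger than the previous one.
Next gap: 19 days. Thu Sep 24 2026 + 19 days = Tue Oct 13 2026.
Next gap: 23 days. Tue Oct 13 2026 + 23 days = Thu Nov 5 2026.
Next gap: 27 days. Thu Nov 5 2026 + 27 days = Wed Dec 2 2026.
Next gap: 31 days. Wed Dec 2 2026 + 31 days = Sat Jan 2 2027.

Sat Jan 2 2027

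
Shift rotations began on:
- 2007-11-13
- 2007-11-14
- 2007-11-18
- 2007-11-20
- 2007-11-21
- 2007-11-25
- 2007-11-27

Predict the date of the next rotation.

2007-11-28

The gap pattern 1, 4, 2, 1, 4, 2 repeats every 3 events.
These are the Tuesdays, Wednesdays and Sundays of each week.
Next Wednesday: 2007-11-28.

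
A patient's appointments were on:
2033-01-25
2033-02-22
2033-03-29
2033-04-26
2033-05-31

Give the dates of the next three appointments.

These are Tuesdays with 28, 35, 28, 35-day gaps.
Each is the final Tuesday of its month — 2033-03-29 is past the 28th, so '4th Tuesday' doesn't fit.
June 2033 ends with Tuesday 2033-06-28.
July 2033 ends with Tuesday 2033-07-26.
Last Tuesday of August 2033: 2033-08-30.

2033-06-28, 2033-07-26, 2033-08-30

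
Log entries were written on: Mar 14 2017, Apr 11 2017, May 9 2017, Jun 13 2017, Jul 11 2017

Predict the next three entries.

Aug 8 2017, Sep 12 2017, Oct 10 2017

Gaps: 28, 28, 35, 28 days — a mix of 28 and 35. Every date is a Tuesday.
Each is the 2nd Tuesday of its month.
2nd Tuesday of August 2017: Aug 8 2017.
September 2017 — 2nd Tuesday is Sep 12 2017.
October 2017 — 2nd Tuesday is Oct 10 2017.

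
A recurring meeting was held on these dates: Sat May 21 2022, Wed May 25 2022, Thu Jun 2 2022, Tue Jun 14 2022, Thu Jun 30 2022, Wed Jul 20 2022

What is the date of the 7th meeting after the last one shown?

The spacing grows by 4 each time: 4, 8, 12, 16, 20 days.
Next gap: 24 days. Wed Jul 20 2022 + 24 days = Sat Aug 13 2022.
Next gap: 28 days. Sat Aug 13 2022 + 28 days = Sat Sep 10 2022.
Next gap: 32 days. Sat Sep 10 2022 + 32 days = Wed Oct 12 2022.
Next gap: 36 days. Wed Oct 12 2022 + 36 days = Thu Nov 17 2022.
Next gap: 40 days. Thu Nov 17 2022 + 40 days = Tue Dec 27 2022.
Next gap: 44 days. Tue Dec 27 2022 + 44 days = Thu Feb 9 2023.
Next gap: 48 days. Thu Feb 9 2023 + 48 days = Wed Mar 29 2023.

Wed Mar 29 2023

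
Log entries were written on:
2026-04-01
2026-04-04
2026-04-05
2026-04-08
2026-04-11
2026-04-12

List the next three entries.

Every event lands on a Wednesday or Saturday or Sunday (gaps cycle 3, 1, 3, 3, 1).
So the schedule is: every Wednesday, Saturday and Sunday.
The following Wednesday is 2026-04-15.
The following Saturday is 2026-04-18.
The following Sunday is 2026-04-19.

2026-04-15, 2026-04-18, 2026-04-19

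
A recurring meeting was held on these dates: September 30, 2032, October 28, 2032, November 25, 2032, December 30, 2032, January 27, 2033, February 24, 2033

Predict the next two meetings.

All Thursdays; the gaps (28, 28, 35, 28, 28) vary with month length.
This is the last Thursday of each month.
Last Thursday of March 2033: March 31, 2033.
April 2033 ends with Thursday April 28, 2033.

March 31, 2033; April 28, 2033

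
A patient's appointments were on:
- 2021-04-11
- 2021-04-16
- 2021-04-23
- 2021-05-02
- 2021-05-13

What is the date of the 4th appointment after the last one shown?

2021-07-16

Gaps: 5, 7, 9, 11 days — each gap is 2 larger than the previous one.
Next gap: 13 days. 2021-05-13 + 13 days = 2021-05-26.
Next gap: 15 days. 2021-05-26 + 15 days = 2021-06-10.
Next gap: 17 days. 2021-06-10 + 17 days = 2021-06-27.
Next gap: 19 days. 2021-06-27 + 19 days = 2021-07-16.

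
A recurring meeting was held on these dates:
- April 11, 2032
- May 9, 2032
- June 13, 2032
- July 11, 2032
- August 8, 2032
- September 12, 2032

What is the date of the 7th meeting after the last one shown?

All dates are Sundays, 28, 35, 28, 28, 35 days apart.
Specifically, the 2nd Sunday of each month.
October 2032 — 2nd Sunday is October 10, 2032.
2nd Sunday of November 2032: November 14, 2032.
2nd Sunday of December 2032: December 12, 2032.
January 2033 — 2nd Sunday is January 9, 2033.
2nd Sunday of February 2033: February 13, 2033.
2nd Sunday of March 2033: March 13, 2033.
2nd Sunday of April 2033: April 10, 2033.

April 10, 2033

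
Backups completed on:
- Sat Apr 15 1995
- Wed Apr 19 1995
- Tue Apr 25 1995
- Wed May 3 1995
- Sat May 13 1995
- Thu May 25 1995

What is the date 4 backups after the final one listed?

Gaps: 4, 6, 8, 10, 12 days — each gap is 2 larger than the previous one.
Next gap: 14 days. Thu May 25 1995 + 14 days = Thu Jun 8 1995.
Next gap: 16 days. Thu Jun 8 1995 + 16 days = Sat Jun 24 1995.
Next gap: 18 days. Sat Jun 24 1995 + 18 days = Wed Jul 12 1995.
Next gap: 20 days. Wed Jul 12 1995 + 20 days = Tue Aug 1 1995.

Tue Aug 1 1995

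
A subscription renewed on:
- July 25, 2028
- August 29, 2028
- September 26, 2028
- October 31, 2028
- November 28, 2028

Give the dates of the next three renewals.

Every date is a Tuesday; gaps 35, 28, 35, 28 days.
Each is the last Tuesday of its month (at least one falls on the 29th or later, ruling out '4th Tuesday').
Last Tuesday of December 2028: December 26, 2028.
Last Tuesday of January 2029: January 30, 2029.
Last Tuesday of February 2029: February 27, 2029.

December 26, 2028; January 30, 2029; February 27, 2029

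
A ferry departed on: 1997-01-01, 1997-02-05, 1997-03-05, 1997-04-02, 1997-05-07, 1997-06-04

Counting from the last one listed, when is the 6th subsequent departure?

1997-12-03

All dates are Wednesdays, 35, 28, 28, 35, 28 days apart.
Specifically, the 1st Wednesday of each month.
1st Wednesday of July 1997: 1997-07-02.
August 1997 — 1st Wednesday is 1997-08-06.
1st Wednesday of September 1997: 1997-09-03.
1st Wednesday of October 1997: 1997-10-01.
1st Wednesday of November 1997: 1997-11-05.
December 1997 — 1st Wednesday is 1997-12-03.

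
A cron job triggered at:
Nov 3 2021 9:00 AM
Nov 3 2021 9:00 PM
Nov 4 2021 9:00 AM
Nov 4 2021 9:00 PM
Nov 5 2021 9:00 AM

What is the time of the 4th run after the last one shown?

Nov 7 2021 9:00 AM

The interval is a steady 12 hours (12, 12, 12, 12).
Nov 5 2021 9:00 AM + 12 h = Nov 5 2021 9:00 PM.
Nov 5 2021 9:00 PM + 12 h = Nov 6 2021 9:00 AM.
Nov 6 2021 9:00 AM + 12 h = Nov 6 2021 9:00 PM.
Nov 6 2021 9:00 PM + 12 h = Nov 7 2021 9:00 AM.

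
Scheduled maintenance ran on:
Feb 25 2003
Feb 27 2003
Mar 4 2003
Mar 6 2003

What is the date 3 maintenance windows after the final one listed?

Mar 18 2003

Every event lands on a Tuesday or Thursday (gaps cycle 2, 5, 2).
So the schedule is: every Tuesday and Thursday.
Next Tuesday: Mar 11 2003.
The following Thursday is Mar 13 2003.
Next Tuesday: Mar 18 2003.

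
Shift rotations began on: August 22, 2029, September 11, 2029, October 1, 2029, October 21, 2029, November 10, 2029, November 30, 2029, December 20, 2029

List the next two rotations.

January 9, 2030; January 29, 2030

The spacing is 20, 20, 20, 20, 20, 20 days — always 20 days.
December 20, 2029 + 20 days = January 9, 2030.
January 9, 2030 + 20 days = January 29, 2030.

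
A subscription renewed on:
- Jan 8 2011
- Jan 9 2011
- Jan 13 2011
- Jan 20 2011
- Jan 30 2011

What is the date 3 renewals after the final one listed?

Intervals are 1, 4, 7, 10 days — an arithmetic progression with common difference 3.
Next gap: 13 days. Jan 30 2011 + 13 days = Feb 12 2011.
Next gap: 16 days. Feb 12 2011 + 16 days = Feb 28 2011.
Next gap: 19 days. Feb 28 2011 + 19 days = Mar 19 2011.

Mar 19 2011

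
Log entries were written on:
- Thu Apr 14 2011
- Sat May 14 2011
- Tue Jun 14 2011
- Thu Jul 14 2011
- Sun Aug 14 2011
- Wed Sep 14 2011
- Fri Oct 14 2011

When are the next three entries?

Mon Nov 14 2011, Wed Dec 14 2011, Sat Jan 14 2012

The day-of-month is always 14 (30, 31, 30, 31, 31, 30 days between events).
So this recurs on the 14th of each month.
November 2011: Mon Nov 14 2011.
December 2011: Wed Dec 14 2011.
January 2012: Sat Jan 14 2012.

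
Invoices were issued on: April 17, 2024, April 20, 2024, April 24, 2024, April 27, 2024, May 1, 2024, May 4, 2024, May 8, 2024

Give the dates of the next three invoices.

The gap pattern 3, 4, 3, 4, 3, 4 repeats every 2 events.
These are the Wednesdays and Saturdays of each week.
The following Saturday is May 11, 2024.
Next Wednesday: May 15, 2024.
The following Saturday is May 18, 2024.

May 11, 2024; May 15, 2024; May 18, 2024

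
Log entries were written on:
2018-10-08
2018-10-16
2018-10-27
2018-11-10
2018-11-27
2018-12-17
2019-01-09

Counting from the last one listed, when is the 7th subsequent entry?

2019-09-11

Gaps: 8, 11, 14, 17, 20, 23 days — each gap is 3 larger than the previous one.
Next gap: 26 days. 2019-01-09 + 26 days = 2019-02-04.
Next gap: 29 days. 2019-02-04 + 29 days = 2019-03-05.
Next gap: 32 days. 2019-03-05 + 32 days = 2019-04-06.
Next gap: 35 days. 2019-04-06 + 35 days = 2019-05-11.
Next gap: 38 days. 2019-05-11 + 38 days = 2019-06-18.
Next gap: 41 days. 2019-06-18 + 41 days = 2019-07-29.
Next gap: 44 days. 2019-07-29 + 44 days = 2019-09-11.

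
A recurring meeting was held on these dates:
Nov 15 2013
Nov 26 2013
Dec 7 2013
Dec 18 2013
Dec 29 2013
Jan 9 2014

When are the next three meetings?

Jan 20 2014, Jan 31 2014, Feb 11 2014

Every event comes 11 days after the last (11, 11, 11, 11, 11).
Jan 9 2014 + 11 days = Jan 20 2014.
Jan 20 2014 + 11 days = Jan 31 2014.
Jan 31 2014 + 11 days = Feb 11 2014.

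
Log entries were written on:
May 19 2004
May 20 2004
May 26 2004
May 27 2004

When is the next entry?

Jun 2 2004

The gap pattern 1, 6, 1 repeats every 2 events.
These are the Wednesdays and Thursdays of each week.
Next Wednesday: Jun 2 2004.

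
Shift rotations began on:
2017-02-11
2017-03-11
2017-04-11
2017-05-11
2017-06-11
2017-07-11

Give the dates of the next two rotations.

Each date is the 11th; the gaps (28, 31, 30, 31, 30) track the month lengths.
The rule is the 11th of each month.
August 2017: 2017-08-11.
September 2017: 2017-09-11.

2017-08-11, 2017-09-11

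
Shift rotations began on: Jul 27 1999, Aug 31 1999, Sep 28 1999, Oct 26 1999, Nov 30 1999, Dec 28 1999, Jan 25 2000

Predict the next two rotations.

Feb 29 2000, Mar 28 2000

These are Tuesdays with 35, 28, 28, 35, 28, 28-day gaps.
Each is the final Tuesday of its month — Aug 31 1999 is past the 28th, so '4th Tuesday' doesn't fit.
February 2000 ends with Tuesday Feb 29 2000.
Last Tuesday of March 2000: Mar 28 2000.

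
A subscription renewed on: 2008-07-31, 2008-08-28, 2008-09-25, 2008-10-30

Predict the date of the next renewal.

2008-11-27

These are Thursdays with 28, 28, 35-day gaps.
Each is the final Thursday of its month — 2008-07-31 is past the 28th, so '4th Thursday' doesn't fit.
November 2008 ends with Thursday 2008-11-27.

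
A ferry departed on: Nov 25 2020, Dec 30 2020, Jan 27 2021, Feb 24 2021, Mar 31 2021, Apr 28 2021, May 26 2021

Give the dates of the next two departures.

Every date is a Wednesday; gaps 35, 28, 28, 35, 28, 28 days.
Each is the last Wednesday of its month (at least one falls on the 29th or later, ruling out '4th Wednesday').
Last Wednesday of June 2021: Jun 30 2021.
July 2021 ends with Wednesday Jul 28 2021.

Jun 30 2021, Jul 28 2021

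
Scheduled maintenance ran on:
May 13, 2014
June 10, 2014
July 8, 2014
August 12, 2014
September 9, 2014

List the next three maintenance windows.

October 14, 2014; November 11, 2014; December 9, 2014

Gaps: 28, 28, 35, 28 days — a mix of 28 and 35. Every date is a Tuesday.
Each is the 2nd Tuesday of its month.
October 2014 — 2nd Tuesday is October 14, 2014.
November 2014 — 2nd Tuesday is November 11, 2014.
2nd Tuesday of December 2014: December 9, 2014.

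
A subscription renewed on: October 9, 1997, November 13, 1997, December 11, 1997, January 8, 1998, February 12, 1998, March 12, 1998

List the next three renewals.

All dates are Thursdays, 35, 28, 28, 35, 28 days apart.
Specifically, the 2nd Thursday of each month.
2nd Thursday of April 1998: April 9, 1998.
2nd Thursday of May 1998: May 14, 1998.
June 1998 — 2nd Thursday is June 11, 1998.

April 9, 1998; May 14, 1998; June 11, 1998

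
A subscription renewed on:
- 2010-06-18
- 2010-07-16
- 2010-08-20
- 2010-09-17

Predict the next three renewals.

2010-10-15, 2010-11-19, 2010-12-17

These are Fridays at 28- or 35-day spacing (28, 35, 28).
The pattern: 3rd Friday of the month.
October 2010 — 3rd Friday is 2010-10-15.
3rd Friday of November 2010: 2010-11-19.
3rd Friday of December 2010: 2010-12-17.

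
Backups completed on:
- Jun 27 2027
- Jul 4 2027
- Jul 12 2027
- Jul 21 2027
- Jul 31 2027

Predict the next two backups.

Aug 11 2027, Aug 23 2027

The spacing grows by 1 each time: 7, 8, 9, 10 days.
Next gap: 11 days. Jul 31 2027 + 11 days = Aug 11 2027.
Next gap: 12 days. Aug 11 2027 + 12 days = Aug 23 2027.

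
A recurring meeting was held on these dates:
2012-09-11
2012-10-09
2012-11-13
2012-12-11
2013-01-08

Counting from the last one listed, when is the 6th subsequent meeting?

All dates are Tuesdays, 28, 35, 28, 28 days apart.
Specifically, the 2nd Tuesday of each month.
February 2013 — 2nd Tuesday is 2013-02-12.
March 2013 — 2nd Tuesday is 2013-03-12.
2nd Tuesday of April 2013: 2013-04-09.
2nd Tuesday of May 2013: 2013-05-14.
June 2013 — 2nd Tuesday is 2013-06-11.
July 2013 — 2nd Tuesday is 2013-07-09.

2013-07-09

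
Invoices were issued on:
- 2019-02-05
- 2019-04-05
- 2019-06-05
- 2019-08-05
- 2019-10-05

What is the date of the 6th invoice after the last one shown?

Each date is the 5th; the gaps (59, 61, 61, 61) track the month lengths.
The rule is the 5th of every 2 months.
Next: December 2019 → 2019-12-05.
February 2020: 2020-02-05.
April 2020: 2020-04-05.
Next: June 2020 → 2020-06-05.
Next: August 2020 → 2020-08-05.
October 2020: 2020-10-05.

2020-10-05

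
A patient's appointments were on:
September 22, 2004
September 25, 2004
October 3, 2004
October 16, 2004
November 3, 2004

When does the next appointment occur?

November 26, 2004

Intervals are 3, 8, 13, 18 days — an arithmetic progression with common difference 5.
Next gap: 23 days. November 3, 2004 + 23 days = November 26, 2004.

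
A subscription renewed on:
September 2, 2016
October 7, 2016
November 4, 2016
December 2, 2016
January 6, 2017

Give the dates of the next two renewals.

February 3, 2017; March 3, 2017

All dates are Fridays, 35, 28, 28, 35 days apart.
Specifically, the 1st Friday of each month.
1st Friday of February 2017: February 3, 2017.
March 2017 — 1st Friday is March 3, 2017.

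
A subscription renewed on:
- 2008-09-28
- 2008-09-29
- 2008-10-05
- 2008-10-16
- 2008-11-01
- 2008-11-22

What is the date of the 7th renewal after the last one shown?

The spacing grows by 5 each time: 1, 6, 11, 16, 21 days.
Next gap: 26 days. 2008-11-22 + 26 days = 2008-12-18.
Next gap: 31 days. 2008-12-18 + 31 days = 2009-01-18.
Next gap: 36 days. 2009-01-18 + 36 days = 2009-02-23.
Next gap: 41 days. 2009-02-23 + 41 days = 2009-04-05.
Next gap: 46 days. 2009-04-05 + 46 days = 2009-05-21.
Next gap: 51 days. 2009-05-21 + 51 days = 2009-07-11.
Next gap: 56 days. 2009-07-11 + 56 days = 2009-09-05.

2009-09-05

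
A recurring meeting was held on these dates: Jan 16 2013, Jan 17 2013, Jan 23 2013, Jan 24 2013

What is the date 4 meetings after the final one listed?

Feb 7 2013

The gap pattern 1, 6, 1 repeats every 2 events.
These are the Wednesdays and Thursdays of each week.
The following Wednesday is Jan 30 2013.
The following Thursday is Jan 31 2013.
Next Wednesday: Feb 6 2013.
The following Thursday is Feb 7 2013.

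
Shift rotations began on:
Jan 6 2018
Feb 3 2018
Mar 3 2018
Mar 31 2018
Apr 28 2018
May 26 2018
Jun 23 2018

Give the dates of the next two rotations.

Gaps between consecutive events: 28, 28, 28, 28, 28, 28 days — a constant 28-day interval.
Jun 23 2018 + 28 days = Jul 21 2018.
Jul 21 2018 + 28 days = Aug 18 2018.

Jul 21 2018, Aug 18 2018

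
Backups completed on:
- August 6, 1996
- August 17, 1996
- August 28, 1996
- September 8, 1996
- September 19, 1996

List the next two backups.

The spacing is 11, 11, 11, 11 days — always 11 days.
September 19, 1996 + 11 days = September 30, 1996.
September 30, 1996 + 11 days = October 11, 1996.

September 30, 1996; October 11, 1996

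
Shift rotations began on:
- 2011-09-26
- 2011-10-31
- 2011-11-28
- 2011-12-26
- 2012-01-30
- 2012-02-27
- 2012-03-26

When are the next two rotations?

2012-04-30, 2012-05-28

All Mondays; the gaps (35, 28, 28, 35, 28, 28) vary with month length.
This is the last Monday of each month.
April 2012 ends with Monday 2012-04-30.
May 2012 ends with Monday 2012-05-28.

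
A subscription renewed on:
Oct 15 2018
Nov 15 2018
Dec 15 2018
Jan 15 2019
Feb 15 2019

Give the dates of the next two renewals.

Each date is the 15th; the gaps (31, 30, 31, 31) track the month lengths.
The rule is the 15th of each month.
Next: March 2019 → Mar 15 2019.
Next: April 2019 → Apr 15 2019.

Mar 15 2019, Apr 15 2019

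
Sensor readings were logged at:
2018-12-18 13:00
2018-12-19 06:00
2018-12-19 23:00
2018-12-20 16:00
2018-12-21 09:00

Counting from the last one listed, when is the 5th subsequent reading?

Gaps: 17, 17, 17, 17 hours — each event is 17 hours after the previous one.
2018-12-21 09:00 + 17 h = 2018-12-22 02:00.
2018-12-22 02:00 + 17 h = 2018-12-22 19:00.
2018-12-22 19:00 + 17 h = 2018-12-23 12:00.
2018-12-23 12:00 + 17 h = 2018-12-24 05:00.
2018-12-24 05:00 + 17 h = 2018-12-24 22:00.

2018-12-24 22:00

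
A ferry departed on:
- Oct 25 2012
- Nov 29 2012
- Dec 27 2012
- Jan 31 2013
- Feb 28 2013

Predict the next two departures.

These are Thursdays with 35, 28, 35, 28-day gaps.
Each is the final Thursday of its month — Nov 29 2012 is past the 28th, so '4th Thursday' doesn't fit.
Last Thursday of March 2013: Mar 28 2013.
Last Thursday of April 2013: Apr 25 2013.

Mar 28 2013, Apr 25 2013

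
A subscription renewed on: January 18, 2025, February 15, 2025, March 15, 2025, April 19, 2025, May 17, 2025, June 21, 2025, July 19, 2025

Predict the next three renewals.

August 16, 2025; September 20, 2025; October 18, 2025

These are Saturdays at 28- or 35-day spacing (28, 28, 35, 28, 35, 28).
The pattern: 3rd Saturday of the month.
3rd Saturday of August 2025: August 16, 2025.
3rd Saturday of September 2025: September 20, 2025.
3rd Saturday of October 2025: October 18, 2025.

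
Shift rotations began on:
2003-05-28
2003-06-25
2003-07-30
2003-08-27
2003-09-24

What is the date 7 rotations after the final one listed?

Every date is a Wednesday; gaps 28, 35, 28, 28 days.
Each is the last Wednesday of its month (at least one falls on the 29th or later, ruling out '4th Wednesday').
Last Wednesday of October 2003: 2003-10-29.
November 2003 ends with Wednesday 2003-11-26.
Last Wednesday of December 2003: 2003-12-31.
January 2004 ends with Wednesday 2004-01-28.
Last Wednesday of February 2004: 2004-02-25.
Last Wednesday of March 2004: 2004-03-31.
April 2004 ends with Wednesday 2004-04-28.

2004-04-28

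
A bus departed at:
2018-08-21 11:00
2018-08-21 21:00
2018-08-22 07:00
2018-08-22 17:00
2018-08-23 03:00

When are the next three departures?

2018-08-23 13:00, 2018-08-23 23:00, 2018-08-24 09:00

The interval is a steady 10 hours (10, 10, 10, 10).
2018-08-23 03:00 + 10 h = 2018-08-23 13:00.
2018-08-23 13:00 + 10 h = 2018-08-23 23:00.
2018-08-23 23:00 + 10 h = 2018-08-24 09:00.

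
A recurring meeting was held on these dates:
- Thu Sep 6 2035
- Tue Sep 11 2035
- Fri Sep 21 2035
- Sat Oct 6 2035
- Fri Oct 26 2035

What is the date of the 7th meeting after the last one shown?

Gaps: 5, 10, 15, 20 days — each gap is 5 larger than the previous one.
Next gap: 25 days. Fri Oct 26 2035 + 25 days = Tue Nov 20 2035.
Next gap: 30 days. Tue Nov 20 2035 + 30 days = Thu Dec 20 2035.
Next gap: 35 days. Thu Dec 20 2035 + 35 days = Thu Jan 24 2036.
Next gap: 40 days. Thu Jan 24 2036 + 40 days = Tue Mar 4 2036.
Next gap: 45 days. Tue Mar 4 2036 + 45 days = Fri Apr 18 2036.
Next gap: 50 days. Fri Apr 18 2036 + 50 days = Sat Jun 7 2036.
Next gap: 55 days. Sat Jun 7 2036 + 55 days = Fri Aug 1 2036.

Fri Aug 1 2036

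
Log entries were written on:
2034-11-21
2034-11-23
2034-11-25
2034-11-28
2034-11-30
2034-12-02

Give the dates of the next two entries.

2034-12-05, 2034-12-07

Gaps: 2, 2, 3, 2, 2 days — not constant, but cyclic with period 3.
The events fall on every Tuesday, Thursday and Saturday.
Next Tuesday: 2034-12-05.
Next Thursday: 2034-12-07.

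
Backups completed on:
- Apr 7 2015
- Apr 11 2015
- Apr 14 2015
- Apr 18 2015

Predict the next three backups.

Apr 21 2015, Apr 25 2015, Apr 28 2015

Every event lands on a Tuesday or Saturday (gaps cycle 4, 3, 4).
So the schedule is: every Tuesday and Saturday.
The following Tuesday is Apr 21 2015.
Next Saturday: Apr 25 2015.
The following Tuesday is Apr 28 2015.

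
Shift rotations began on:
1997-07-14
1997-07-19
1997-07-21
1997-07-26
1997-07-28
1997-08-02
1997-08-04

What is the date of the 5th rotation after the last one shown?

1997-08-23

Every event lands on a Monday or Saturday (gaps cycle 5, 2, 5, 2, 5, 2).
So the schedule is: every Monday and Saturday.
The following Saturday is 1997-08-09.
The following Monday is 1997-08-11.
The following Saturday is 1997-08-16.
The following Monday is 1997-08-18.
Next Saturday: 1997-08-23.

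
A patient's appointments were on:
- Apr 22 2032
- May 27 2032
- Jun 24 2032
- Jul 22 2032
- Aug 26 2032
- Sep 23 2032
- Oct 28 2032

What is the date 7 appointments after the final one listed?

These are Thursdays at 28- or 35-day spacing (35, 28, 28, 35, 28, 35).
The pattern: 4th Thursday of the month.
November 2032 — 4th Thursday is Nov 25 2032.
December 2032 — 4th Thursday is Dec 23 2032.
January 2033 — 4th Thursday is Jan 27 2033.
February 2033 — 4th Thursday is Feb 24 2033.
March 2033 — 4th Thursday is Mar 24 2033.
4th Thursday of April 2033: Apr 28 2033.
4th Thursday of May 2033: May 26 2033.

May 26 2033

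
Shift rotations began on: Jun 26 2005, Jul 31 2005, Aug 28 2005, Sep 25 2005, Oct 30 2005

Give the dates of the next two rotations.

These are Sundays with 35, 28, 28, 35-day gaps.
Each is the final Sunday of its month — Jul 31 2005 is past the 28th, so '4th Sunday' doesn't fit.
Last Sunday of November 2005: Nov 27 2005.
December 2005 ends with Sunday Dec 25 2005.

Nov 27 2005, Dec 25 2005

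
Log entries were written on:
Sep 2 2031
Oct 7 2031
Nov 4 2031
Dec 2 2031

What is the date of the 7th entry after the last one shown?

Gaps: 35, 28, 28 days — a mix of 28 and 35. Every date is a Tuesday.
Each is the 1st Tuesday of its month.
January 2032 — 1st Tuesday is Jan 6 2032.
1st Tuesday of February 2032: Feb 3 2032.
1st Tuesday of March 2032: Mar 2 2032.
1st Tuesday of April 2032: Apr 6 2032.
1st Tuesday of May 2032: May 4 2032.
June 2032 — 1st Tuesday is Jun 1 2032.
1st Tuesday of July 2032: Jul 6 2032.

Jul 6 2032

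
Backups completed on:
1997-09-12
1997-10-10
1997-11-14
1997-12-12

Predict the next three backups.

These are Fridays at 28- or 35-day spacing (28, 35, 28).
The pattern: 2nd Friday of the month.
January 1998 — 2nd Friday is 1998-01-09.
2nd Friday of February 1998: 1998-02-13.
March 1998 — 2nd Friday is 1998-03-13.

1998-01-09, 1998-02-13, 1998-03-13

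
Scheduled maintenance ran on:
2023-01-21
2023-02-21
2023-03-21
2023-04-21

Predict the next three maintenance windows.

Each date is the 21st; the gaps (31, 28, 31) track the month lengths.
The rule is the 21st of each month.
May 2023: 2023-05-21.
Next: June 2023 → 2023-06-21.
July 2023: 2023-07-21.

2023-05-21, 2023-06-21, 2023-07-21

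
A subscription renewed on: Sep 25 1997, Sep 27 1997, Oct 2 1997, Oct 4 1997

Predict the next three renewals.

Oct 9 1997, Oct 11 1997, Oct 16 1997

Every event lands on a Thursday or Saturday (gaps cycle 2, 5, 2).
So the schedule is: every Thursday and Saturday.
The following Thursday is Oct 9 1997.
Next Saturday: Oct 11 1997.
The following Thursday is Oct 16 1997.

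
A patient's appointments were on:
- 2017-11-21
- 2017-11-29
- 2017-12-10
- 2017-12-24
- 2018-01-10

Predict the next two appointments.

2018-01-30, 2018-02-22

The spacing grows by 3 each time: 8, 11, 14, 17 days.
Next gap: 20 days. 2018-01-10 + 20 days = 2018-01-30.
Next gap: 23 days. 2018-01-30 + 23 days = 2018-02-22.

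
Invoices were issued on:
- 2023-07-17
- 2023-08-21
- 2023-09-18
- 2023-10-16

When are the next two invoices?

Gaps: 35, 28, 28 days — a mix of 28 and 35. Every date is a Monday.
Each is the 3rd Monday of its month.
3rd Monday of November 2023: 2023-11-20.
December 2023 — 3rd Monday is 2023-12-18.

2023-11-20, 2023-12-18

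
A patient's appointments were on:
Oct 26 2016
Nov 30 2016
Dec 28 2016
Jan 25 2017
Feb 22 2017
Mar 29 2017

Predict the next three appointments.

Every date is a Wednesday; gaps 35, 28, 28, 28, 35 days.
Each is the last Wednesday of its month (at least one falls on the 29th or later, ruling out '4th Wednesday').
April 2017 ends with Wednesday Apr 26 2017.
May 2017 ends with Wednesday May 31 2017.
June 2017 ends with Wednesday Jun 28 2017.

Apr 26 2017, May 31 2017, Jun 28 2017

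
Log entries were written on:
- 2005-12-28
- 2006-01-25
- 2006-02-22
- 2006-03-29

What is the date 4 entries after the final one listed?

2006-07-26

All Wednesdays; the gaps (28, 28, 35) vary with month length.
This is the last Wednesday of each month.
April 2006 ends with Wednesday 2006-04-26.
May 2006 ends with Wednesday 2006-05-31.
Last Wednesday of June 2006: 2006-06-28.
July 2006 ends with Wednesday 2006-07-26.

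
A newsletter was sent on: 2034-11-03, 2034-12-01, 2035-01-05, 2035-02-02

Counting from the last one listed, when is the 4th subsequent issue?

2035-06-01

All dates are Fridays, 28, 35, 28 days apart.
Specifically, the 1st Friday of each month.
1st Friday of March 2035: 2035-03-02.
1st Friday of April 2035: 2035-04-06.
May 2035 — 1st Friday is 2035-05-04.
June 2035 — 1st Friday is 2035-06-01.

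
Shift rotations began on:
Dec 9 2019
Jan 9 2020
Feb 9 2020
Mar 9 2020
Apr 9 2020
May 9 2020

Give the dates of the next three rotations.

The day-of-month is always 9 (31, 31, 29, 31, 30 days between events).
So this recurs on the 9th of each month.
June 2020: Jun 9 2020.
Next: July 2020 → Jul 9 2020.
August 2020: Aug 9 2020.

Jun 9 2020, Jul 9 2020, Aug 9 2020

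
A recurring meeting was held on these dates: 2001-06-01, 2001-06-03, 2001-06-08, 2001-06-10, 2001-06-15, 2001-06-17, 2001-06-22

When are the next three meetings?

2001-06-24, 2001-06-29, 2001-07-01

The gap pattern 2, 5, 2, 5, 2, 5 repeats every 2 events.
These are the Fridays and Sundays of each week.
The following Sunday is 2001-06-24.
The following Friday is 2001-06-29.
The following Sunday is 2001-07-01.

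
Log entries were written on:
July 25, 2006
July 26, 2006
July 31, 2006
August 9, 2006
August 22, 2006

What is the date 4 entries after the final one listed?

November 22, 2006

Intervals are 1, 5, 9, 13 days — an arithmetic progression with common difference 4.
Next gap: 17 days. August 22, 2006 + 17 days = September 8, 2006.
Next gap: 21 days. September 8, 2006 + 21 days = September 29, 2006.
Next gap: 25 days. September 29, 2006 + 25 days = October 24, 2006.
Next gap: 29 days. October 24, 2006 + 29 days = November 22, 2006.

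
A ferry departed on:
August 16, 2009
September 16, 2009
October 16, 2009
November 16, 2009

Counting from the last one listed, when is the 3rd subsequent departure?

The day-of-month is always 16 (31, 30, 31 days between events).
So this recurs on the 16th of each month.
December 2009: December 16, 2009.
January 2010: January 16, 2010.
Next: February 2010 → February 16, 2010.

February 16, 2010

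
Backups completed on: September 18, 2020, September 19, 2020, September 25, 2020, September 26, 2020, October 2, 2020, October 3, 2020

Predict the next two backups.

October 9, 2020; October 10, 2020

The gap pattern 1, 6, 1, 6, 1 repeats every 2 events.
These are the Fridays and Saturdays of each week.
The following Friday is October 9, 2020.
Next Saturday: October 10, 2020.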